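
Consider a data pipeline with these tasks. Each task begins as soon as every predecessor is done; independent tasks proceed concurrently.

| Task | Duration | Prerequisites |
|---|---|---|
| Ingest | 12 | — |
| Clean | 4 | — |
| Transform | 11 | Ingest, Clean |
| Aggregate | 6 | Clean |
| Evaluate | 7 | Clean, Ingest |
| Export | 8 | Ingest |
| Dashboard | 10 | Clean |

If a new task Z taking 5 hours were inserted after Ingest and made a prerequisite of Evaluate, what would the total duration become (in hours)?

24

Originally the job takes 23 hours.
With Z inserted, Evaluate now waits for max(Clean, Ingest, Z).
New critical path: Ingest→Z→Evaluate = 12+5+7 = 24 ⇒ 24 hours.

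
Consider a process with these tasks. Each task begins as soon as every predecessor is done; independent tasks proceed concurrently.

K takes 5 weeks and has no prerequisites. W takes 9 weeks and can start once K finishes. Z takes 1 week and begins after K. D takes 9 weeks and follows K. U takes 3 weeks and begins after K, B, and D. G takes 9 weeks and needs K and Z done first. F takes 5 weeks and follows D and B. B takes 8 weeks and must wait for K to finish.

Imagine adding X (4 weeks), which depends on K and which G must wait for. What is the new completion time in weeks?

Originally the project takes 19 weeks.
With X inserted, G now waits for max(K, Z, X).
New critical path: K→D→F = 5+9+5 = 19 ⇒ 19 weeks.

19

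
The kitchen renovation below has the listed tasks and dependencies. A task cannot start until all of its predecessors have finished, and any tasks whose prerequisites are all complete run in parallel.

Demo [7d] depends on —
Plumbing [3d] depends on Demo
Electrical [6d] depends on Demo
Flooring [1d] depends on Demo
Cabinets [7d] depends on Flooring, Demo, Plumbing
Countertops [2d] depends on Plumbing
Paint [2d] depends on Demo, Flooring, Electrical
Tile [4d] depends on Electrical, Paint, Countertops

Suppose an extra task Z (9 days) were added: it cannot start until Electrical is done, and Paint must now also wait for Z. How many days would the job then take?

28

Originally the job takes 19 days.
With Z inserted, Paint now waits for max(Demo, Flooring, Electrical, Z).
New critical path: Demo→Electrical→Z→Paint→Tile = 7+6+9+2+4 = 28 ⇒ 28 days.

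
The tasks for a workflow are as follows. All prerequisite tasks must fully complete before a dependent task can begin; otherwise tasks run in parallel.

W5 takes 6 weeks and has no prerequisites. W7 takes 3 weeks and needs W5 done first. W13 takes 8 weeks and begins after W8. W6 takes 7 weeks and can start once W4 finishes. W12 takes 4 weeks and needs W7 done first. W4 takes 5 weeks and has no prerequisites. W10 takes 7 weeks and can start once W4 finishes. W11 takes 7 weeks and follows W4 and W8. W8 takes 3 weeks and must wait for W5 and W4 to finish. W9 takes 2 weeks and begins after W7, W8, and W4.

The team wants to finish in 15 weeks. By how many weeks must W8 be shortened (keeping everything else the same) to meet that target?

2

Current finish: 17 weeks; target: 15.
W8 is on every critical path, so each week cut from W8 cuts the finish by one (this holds down to a finish of 15).
Need 17 − 15 = 2 weeks off W8 → W8 becomes 1 week, finish becomes 15.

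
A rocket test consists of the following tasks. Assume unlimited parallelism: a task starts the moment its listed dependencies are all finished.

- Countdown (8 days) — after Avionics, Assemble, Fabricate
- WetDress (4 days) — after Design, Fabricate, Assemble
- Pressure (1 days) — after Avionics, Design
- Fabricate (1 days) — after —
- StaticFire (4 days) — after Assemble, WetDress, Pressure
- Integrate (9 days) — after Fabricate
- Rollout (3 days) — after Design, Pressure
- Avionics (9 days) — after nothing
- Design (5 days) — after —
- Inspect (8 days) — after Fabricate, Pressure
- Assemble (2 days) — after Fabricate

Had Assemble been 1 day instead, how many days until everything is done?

As given, the longest chain is Avionics→Pressure→Inspect = 9+1+8 = 18, so the finish is 18 days.
Assemble is off the critical path — its longest chain is 11 days, giving 7 of slack.
That remains the longest chain; total 18 days.

18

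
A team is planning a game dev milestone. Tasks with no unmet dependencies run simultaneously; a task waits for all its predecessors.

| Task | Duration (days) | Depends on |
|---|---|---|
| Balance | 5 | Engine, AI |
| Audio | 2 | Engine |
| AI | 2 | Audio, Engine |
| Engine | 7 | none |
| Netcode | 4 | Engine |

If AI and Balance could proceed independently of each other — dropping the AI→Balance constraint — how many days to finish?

Before: longest chain Engine→Audio→AI→Balance = 7+2+2+5 = 16, finish 16.
Without AI→Balance, Balance's earliest start moves from 11 to 7.
New critical path: Engine→Balance = 7+5 = 12 ⇒ 12 days.

12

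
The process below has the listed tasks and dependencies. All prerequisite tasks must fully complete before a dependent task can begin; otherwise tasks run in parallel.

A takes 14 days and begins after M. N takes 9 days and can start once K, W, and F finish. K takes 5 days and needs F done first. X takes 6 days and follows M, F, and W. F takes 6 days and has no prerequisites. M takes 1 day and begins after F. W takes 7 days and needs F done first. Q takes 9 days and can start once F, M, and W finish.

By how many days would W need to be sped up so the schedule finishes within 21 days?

Current finish: 22 days; target: 21.
W is on every critical path, so each day cut from W cuts the finish by one (this holds down to a finish of 21).
Need 22 − 21 = 1 day off W → W becomes 6 days, finish becomes 21.

1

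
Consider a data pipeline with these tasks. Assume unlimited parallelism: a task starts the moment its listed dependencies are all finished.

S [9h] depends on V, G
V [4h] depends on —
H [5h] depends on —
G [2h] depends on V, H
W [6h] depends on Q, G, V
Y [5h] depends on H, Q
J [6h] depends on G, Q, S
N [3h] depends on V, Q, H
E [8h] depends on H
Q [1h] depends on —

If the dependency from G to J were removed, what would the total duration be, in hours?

Original critical path: H→G→S→J = 5+2+9+6 = 22 ⇒ 22 hours.
Dropping G→J doesn't change J's earliest start (16); another predecessor still binds.
New critical path: H→G→S→J = 5+2+9+6 = 22 ⇒ 22 hours.

22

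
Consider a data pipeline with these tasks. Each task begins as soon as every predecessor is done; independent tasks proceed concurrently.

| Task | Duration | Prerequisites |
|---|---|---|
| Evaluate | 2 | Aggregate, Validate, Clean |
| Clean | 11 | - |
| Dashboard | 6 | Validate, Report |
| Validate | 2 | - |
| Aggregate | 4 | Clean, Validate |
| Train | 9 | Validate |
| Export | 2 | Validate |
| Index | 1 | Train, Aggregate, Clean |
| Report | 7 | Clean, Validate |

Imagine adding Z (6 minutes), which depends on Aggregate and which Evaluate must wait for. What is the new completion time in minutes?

24

Originally the data pipeline takes 24 minutes.
With Z inserted, Evaluate now waits for max(Aggregate, Validate, Clean, Z).
New critical path: Clean→Report→Dashboard = 11+7+6 = 24 ⇒ 24 minutes.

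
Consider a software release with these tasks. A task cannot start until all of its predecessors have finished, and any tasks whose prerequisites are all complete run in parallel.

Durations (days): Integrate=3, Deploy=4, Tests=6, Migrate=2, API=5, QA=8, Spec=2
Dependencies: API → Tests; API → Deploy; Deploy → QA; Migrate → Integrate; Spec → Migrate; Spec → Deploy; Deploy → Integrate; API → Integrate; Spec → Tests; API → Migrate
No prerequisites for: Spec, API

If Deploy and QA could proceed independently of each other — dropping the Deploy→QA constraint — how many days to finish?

12

With the dependency in place, API→Deploy→QA = 5+4+8 = 17 sets the finish at 17 days.
Without Deploy→QA, QA's earliest start moves from 9 to 0.
The longest chain is now API→Deploy→Integrate = 5+4+3 = 12, so the plan takes 12 days.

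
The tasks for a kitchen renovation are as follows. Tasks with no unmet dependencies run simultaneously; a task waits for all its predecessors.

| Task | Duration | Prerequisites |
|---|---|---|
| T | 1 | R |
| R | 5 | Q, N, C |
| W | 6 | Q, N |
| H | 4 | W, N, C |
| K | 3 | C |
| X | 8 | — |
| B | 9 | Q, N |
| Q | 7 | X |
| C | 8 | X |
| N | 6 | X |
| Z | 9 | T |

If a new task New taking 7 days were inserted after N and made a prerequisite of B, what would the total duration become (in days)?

Originally the kitchen renovation takes 31 days.
With New inserted, B now waits for max(Q, N, New).
New critical path: X→C→R→T→Z = 8+8+5+1+9 = 31 ⇒ 31 days.

31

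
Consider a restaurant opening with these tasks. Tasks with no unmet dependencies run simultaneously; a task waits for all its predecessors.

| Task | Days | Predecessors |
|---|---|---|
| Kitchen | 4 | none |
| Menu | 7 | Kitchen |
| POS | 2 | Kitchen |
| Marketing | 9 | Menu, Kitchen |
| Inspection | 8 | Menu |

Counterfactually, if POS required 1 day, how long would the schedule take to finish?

As given, the longest chain is Kitchen→Menu→Marketing = 4+7+9 = 20, so the finish is 20 days.
The longest path through POS is only 6 days, so POS has float 14.
That remains the longest chain; total 20 days.

20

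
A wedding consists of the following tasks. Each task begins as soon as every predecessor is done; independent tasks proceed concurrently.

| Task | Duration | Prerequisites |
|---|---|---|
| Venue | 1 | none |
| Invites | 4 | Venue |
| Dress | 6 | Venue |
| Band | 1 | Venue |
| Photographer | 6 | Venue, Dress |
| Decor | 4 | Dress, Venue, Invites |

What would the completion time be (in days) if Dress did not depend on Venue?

Original critical path: Venue→Dress→Photographer = 1+6+6 = 13 ⇒ 13 days.
Without Venue→Dress, Dress's earliest start moves from 1 to 0.
After: Dress→Photographer = 6+6 = 12 → 12 days.

12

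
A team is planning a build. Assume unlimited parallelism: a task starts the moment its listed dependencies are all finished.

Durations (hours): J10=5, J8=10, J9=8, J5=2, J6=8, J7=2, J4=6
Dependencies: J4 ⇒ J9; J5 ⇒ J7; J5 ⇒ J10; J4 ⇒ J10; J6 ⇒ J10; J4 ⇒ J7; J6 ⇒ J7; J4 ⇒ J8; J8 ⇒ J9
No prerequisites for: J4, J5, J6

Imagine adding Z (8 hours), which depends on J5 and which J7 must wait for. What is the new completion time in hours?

Originally the plan takes 24 hours.
With Z inserted, J7 now waits for max(J4, J5, J6, Z).
New critical path: J4→J8→J9 = 6+10+8 = 24 ⇒ 24 hours.

24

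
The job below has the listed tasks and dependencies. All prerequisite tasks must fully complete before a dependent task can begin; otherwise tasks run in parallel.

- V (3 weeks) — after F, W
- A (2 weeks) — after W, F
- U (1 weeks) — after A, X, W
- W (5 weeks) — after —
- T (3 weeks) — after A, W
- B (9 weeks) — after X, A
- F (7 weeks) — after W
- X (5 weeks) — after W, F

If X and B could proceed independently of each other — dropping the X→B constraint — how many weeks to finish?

23

Original critical path: W→F→X→B = 5+7+5+9 = 26 ⇒ 26 weeks.
Without X→B, B's earliest start moves from 17 to 14.
New critical path: W→F→A→B = 5+7+2+9 = 23 ⇒ 23 weeks.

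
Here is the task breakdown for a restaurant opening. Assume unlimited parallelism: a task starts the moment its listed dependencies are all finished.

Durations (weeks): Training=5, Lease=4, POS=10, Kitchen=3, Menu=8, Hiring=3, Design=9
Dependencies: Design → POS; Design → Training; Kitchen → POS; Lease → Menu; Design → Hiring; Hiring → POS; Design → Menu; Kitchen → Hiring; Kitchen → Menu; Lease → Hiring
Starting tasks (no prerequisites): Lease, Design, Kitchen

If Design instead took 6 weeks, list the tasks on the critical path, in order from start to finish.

Design, Hiring, POS

As given, the longest chain is Design→Hiring→POS = 9+3+10 = 22, so the finish is 22 weeks.
Since Design is critical, the -3 change carries straight to that chain (now 19 weeks).
That remains the longest chain; total 19 weeks.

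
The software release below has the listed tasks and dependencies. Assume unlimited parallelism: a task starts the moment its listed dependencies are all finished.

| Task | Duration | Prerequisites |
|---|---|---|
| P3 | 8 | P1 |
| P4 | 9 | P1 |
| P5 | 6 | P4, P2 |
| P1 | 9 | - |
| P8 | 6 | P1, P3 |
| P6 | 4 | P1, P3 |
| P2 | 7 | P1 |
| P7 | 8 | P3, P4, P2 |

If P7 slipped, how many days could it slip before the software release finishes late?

0

P1→P4→P7 = 9+9+8 = 26 sets the makespan at 26 days.
Longest path through P7: 26 days (earliest finish 26, latest finish 26).
So P7 can slip 26 − 26 = 0 days.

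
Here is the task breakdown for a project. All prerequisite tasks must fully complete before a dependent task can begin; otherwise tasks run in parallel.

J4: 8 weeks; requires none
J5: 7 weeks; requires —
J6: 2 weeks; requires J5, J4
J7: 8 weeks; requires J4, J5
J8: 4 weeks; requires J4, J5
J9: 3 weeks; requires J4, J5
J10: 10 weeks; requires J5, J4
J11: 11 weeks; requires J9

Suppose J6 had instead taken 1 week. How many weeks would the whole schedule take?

Critical path before the change: J4→J9→J11 = 8+3+11 = 22 giving 22 weeks.
The longest path through J6 is only 10 weeks, so J6 has float 12.
No other chain overtakes it, so the finish is 22 weeks.

22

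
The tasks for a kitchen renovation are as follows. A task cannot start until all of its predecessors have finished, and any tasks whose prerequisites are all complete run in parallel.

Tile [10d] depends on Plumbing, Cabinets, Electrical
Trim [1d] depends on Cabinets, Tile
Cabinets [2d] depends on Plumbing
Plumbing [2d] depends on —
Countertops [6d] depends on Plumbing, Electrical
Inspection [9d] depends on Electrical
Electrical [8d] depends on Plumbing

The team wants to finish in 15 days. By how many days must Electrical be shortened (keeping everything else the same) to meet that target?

6

Current finish: 21 days; target: 15.
Electrical is on every critical path, so each day cut from Electrical cuts the finish by one (this holds down to a finish of 15).
Need 21 − 15 = 6 days off Electrical → Electrical becomes 2 days, finish becomes 15.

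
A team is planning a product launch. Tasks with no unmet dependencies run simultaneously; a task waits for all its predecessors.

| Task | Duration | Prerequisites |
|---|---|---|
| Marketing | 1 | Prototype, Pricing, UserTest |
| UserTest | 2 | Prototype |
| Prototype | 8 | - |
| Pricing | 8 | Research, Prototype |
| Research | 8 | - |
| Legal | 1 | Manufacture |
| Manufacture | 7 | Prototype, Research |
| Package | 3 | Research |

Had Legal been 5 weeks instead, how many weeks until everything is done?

20

The binding path is Research→Pricing→Marketing = 8+8+1 = 17; finish at 17 weeks.
Legal has 1 week of float (longest path through it is 16).
The binding chain switches to Research→Manufacture→Legal = 8+7+5 = 20; finish 20 weeks.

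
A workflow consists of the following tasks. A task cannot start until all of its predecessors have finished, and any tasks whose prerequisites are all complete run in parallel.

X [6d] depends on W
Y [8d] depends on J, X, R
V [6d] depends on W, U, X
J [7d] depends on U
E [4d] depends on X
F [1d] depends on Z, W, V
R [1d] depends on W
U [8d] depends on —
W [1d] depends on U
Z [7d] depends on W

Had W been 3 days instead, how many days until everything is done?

Baseline: U→W→X→Y = 8+1+6+8 = 23 → 23 days.
W is on the critical path; changing it to 3 makes that path 25 days.
No other chain overtakes it, so the finish is 25 days.

25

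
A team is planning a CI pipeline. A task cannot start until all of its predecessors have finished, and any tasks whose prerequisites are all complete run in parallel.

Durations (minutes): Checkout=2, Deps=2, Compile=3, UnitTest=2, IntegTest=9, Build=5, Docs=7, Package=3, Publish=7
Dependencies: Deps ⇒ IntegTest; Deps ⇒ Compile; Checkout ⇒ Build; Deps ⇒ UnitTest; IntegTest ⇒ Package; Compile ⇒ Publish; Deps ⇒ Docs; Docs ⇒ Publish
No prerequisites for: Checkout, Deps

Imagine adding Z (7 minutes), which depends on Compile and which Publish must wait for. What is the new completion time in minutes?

19

Originally the project takes 16 minutes.
With Z inserted, Publish now waits for max(Compile, Docs, Z).
New critical path: Deps→Compile→Z→Publish = 2+3+7+7 = 19 ⇒ 19 minutes.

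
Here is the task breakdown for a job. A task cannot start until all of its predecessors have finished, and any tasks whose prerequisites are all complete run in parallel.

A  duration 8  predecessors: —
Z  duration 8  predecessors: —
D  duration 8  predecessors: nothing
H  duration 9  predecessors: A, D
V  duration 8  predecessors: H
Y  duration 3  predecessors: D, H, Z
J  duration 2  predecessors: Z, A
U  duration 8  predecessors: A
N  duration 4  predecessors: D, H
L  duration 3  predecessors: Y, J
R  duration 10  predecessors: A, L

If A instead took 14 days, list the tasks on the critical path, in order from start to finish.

A, H, Y, L, R

As given, the longest chain is A→H→Y→L→R = 8+9+3+3+10 = 33, so the finish is 33 days.
A is on the critical path; changing it to 14 makes that path 39 days.
No other chain overtakes it, so the finish is 39 days.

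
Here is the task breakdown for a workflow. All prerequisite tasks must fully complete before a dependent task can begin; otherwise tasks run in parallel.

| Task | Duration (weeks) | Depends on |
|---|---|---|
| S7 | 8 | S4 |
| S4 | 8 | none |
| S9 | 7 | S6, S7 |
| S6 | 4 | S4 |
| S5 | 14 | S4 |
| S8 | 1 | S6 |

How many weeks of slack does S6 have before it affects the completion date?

4

The longest chain is S4→S7→S9 = 8+8+7 = 23; overall finish 23 weeks.
Longest path through S6: 19 weeks (earliest finish 12, latest finish 16).
Slack of S6 = 12 − 8 = 4 weeks.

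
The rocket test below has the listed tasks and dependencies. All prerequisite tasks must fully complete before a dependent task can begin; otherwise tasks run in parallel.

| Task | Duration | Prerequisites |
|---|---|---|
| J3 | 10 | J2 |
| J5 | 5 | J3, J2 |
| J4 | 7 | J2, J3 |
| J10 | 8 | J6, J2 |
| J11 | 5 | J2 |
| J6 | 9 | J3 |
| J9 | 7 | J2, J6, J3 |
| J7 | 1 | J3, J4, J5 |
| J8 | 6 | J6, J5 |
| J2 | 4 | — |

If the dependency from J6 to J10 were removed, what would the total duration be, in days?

30

With the dependency in place, J2→J3→J6→J10 = 4+10+9+8 = 31 sets the finish at 31 days.
Without J6→J10, J10's earliest start moves from 23 to 4.
After: J2→J3→J6→J9 = 4+10+9+7 = 30 → 30 days.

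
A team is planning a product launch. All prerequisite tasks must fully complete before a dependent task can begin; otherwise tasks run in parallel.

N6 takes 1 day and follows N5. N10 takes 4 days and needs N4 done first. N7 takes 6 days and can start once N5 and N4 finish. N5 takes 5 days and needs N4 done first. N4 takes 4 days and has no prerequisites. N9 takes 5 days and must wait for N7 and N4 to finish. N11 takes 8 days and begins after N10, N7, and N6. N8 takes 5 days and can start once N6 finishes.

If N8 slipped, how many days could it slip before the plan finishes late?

Critical path: N4→N5→N7→N11 = 4+5+6+8 = 23, so the finish is 23 days.
Longest path through N8: 15 days (earliest finish 15, latest finish 23).
Float = 23 − 15 = 8.

8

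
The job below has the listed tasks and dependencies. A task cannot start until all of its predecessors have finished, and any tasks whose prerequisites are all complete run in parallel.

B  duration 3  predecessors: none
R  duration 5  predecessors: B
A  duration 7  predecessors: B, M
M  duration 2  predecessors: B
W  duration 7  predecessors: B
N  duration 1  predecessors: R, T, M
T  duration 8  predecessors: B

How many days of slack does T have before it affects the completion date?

The longest chain is B→T→N = 3+8+1 = 12; overall finish 12 days.
T finishes as early as 11 and must finish by 11.
So T can slip 11 − 11 = 0 days.

0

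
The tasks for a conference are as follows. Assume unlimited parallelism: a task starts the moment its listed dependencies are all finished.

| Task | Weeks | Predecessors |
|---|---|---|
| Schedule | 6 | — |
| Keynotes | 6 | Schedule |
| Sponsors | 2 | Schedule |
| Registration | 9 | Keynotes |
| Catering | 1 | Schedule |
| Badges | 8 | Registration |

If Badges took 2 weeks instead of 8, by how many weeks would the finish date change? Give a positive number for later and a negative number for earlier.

Baseline: Schedule→Keynotes→Registration→Badges = 6+6+9+8 = 29 → 29 weeks.
Since Badges is critical, the -6 change carries straight to that chain (now 23 weeks).
No other chain overtakes it, so the finish is 23 weeks.
Change in finish: 23 − 29 = -6 weeks.

-6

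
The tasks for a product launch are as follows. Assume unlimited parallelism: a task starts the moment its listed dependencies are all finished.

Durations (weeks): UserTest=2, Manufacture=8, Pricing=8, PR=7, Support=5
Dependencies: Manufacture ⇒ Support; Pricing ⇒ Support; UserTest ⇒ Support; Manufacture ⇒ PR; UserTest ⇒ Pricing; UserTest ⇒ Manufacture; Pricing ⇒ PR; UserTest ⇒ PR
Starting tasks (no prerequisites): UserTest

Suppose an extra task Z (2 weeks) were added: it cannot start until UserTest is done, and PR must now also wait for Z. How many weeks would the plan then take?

Originally the plan takes 17 weeks.
With Z inserted, PR now waits for max(Manufacture, UserTest, Pricing, Z).
New critical path: UserTest→Manufacture→PR = 2+8+7 = 17 ⇒ 17 weeks.

17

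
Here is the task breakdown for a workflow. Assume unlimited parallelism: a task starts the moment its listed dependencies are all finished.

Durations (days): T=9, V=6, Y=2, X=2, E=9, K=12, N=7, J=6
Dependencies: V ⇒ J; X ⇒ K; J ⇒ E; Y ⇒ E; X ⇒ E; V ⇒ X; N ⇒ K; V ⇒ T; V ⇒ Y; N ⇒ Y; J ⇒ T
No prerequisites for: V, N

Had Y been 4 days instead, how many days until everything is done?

21

Critical path before the change: V→J→T = 6+6+9 = 21 giving 21 days.
Y has 3 days of float (longest path through it is 18).
That remains the longest chain; total 21 days.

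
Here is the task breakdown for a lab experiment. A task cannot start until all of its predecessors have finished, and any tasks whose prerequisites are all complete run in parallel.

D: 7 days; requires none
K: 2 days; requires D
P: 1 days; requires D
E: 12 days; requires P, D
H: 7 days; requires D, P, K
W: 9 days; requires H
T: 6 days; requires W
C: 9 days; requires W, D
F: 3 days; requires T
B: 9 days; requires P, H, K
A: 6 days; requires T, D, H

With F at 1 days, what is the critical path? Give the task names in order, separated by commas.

D, K, H, W, T, A

As given, the longest chain is D→K→H→W→T→A = 7+2+7+9+6+6 = 37, so the finish is 37 days.
The longest path through F is only 34 days, so F has float 3.
The critical path is still D→K→H→W→T→A; finish is now 37 days.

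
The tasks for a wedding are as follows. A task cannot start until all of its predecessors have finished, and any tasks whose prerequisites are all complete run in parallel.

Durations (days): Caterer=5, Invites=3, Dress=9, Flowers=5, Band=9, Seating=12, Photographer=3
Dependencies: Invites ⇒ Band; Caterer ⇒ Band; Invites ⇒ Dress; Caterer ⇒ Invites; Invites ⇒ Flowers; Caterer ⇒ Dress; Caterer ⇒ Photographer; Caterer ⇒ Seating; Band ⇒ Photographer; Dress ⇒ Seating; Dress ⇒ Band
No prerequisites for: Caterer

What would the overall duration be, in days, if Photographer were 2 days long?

29

Critical path before the change: Caterer→Invites→Dress→Band→Photographer = 5+3+9+9+3 = 29 giving 29 days.
Photographer lies on that path, so at 2 days the path becomes 28 days.
The binding chain switches to Caterer→Invites→Dress→Seating = 5+3+9+12 = 29; finish 29 days.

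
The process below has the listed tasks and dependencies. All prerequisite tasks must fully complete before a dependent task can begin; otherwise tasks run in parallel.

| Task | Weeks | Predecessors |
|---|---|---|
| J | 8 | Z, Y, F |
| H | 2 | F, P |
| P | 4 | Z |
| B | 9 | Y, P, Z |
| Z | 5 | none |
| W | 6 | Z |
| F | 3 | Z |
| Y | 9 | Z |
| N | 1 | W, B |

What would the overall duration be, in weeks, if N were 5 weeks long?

As given, the longest chain is Z→Y→B→N = 5+9+9+1 = 24, so the finish is 24 weeks.
Since N is critical, the +4 change carries straight to that chain (now 28 weeks).
That remains the longest chain; total 28 weeks.

28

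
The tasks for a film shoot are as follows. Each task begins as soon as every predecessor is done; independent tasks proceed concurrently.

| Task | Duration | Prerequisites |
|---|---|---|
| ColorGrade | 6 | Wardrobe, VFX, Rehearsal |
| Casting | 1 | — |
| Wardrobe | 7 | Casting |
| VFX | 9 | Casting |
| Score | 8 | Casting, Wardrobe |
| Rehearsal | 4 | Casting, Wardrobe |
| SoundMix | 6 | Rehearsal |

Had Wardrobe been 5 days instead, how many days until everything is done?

16

Critical path before the change: Casting→Wardrobe→Rehearsal→SoundMix = 1+7+4+6 = 18 giving 18 days.
Wardrobe lies on that path, so at 5 days the path becomes 16 days.
The critical path is still Casting→Wardrobe→Rehearsal→SoundMix; finish is now 16 days.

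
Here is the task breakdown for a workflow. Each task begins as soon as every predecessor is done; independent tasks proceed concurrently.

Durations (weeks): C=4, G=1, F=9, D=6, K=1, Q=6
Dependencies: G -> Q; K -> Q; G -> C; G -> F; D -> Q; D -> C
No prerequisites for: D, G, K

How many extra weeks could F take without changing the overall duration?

D→Q = 6+6 = 12 sets the makespan at 12 weeks.
Longest path through F: 10 weeks (earliest finish 10, latest finish 12).
So F can slip 12 − 10 = 2 weeks.

2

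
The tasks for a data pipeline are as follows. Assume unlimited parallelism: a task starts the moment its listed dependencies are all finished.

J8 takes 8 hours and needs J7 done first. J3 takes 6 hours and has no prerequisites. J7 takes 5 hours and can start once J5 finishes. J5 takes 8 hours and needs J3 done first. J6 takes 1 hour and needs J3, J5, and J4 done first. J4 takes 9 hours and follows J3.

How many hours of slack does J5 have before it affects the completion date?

Critical path: J3→J5→J7→J8 = 6+8+5+8 = 27, so the finish is 27 hours.
Longest path through J5: 27 hours (earliest finish 14, latest finish 14).
Float = 27 − 27 = 0.

0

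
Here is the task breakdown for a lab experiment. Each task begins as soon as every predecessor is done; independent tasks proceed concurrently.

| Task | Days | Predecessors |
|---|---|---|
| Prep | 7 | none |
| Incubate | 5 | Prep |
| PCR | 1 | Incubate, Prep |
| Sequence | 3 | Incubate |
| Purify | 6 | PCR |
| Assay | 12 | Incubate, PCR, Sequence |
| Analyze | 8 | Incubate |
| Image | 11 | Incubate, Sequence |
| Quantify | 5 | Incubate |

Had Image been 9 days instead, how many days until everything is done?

27

Baseline: Prep→Incubate→Sequence→Assay = 7+5+3+12 = 27 → 27 days.
Image is off the critical path — its longest chain is 26 days, giving 1 of slack.
That remains the longest chain; total 27 days.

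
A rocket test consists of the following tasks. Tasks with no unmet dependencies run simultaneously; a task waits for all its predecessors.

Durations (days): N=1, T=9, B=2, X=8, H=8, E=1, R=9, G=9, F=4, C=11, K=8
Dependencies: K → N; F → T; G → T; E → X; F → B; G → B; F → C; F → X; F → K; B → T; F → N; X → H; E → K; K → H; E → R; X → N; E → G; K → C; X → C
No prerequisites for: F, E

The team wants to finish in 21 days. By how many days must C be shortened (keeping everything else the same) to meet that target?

Current finish: 23 days; target: 21.
C is on every critical path, so each day cut from C cuts the finish by one (this holds down to a finish of 21).
Need 23 − 21 = 2 days off C → C becomes 9 days, finish becomes 21.

2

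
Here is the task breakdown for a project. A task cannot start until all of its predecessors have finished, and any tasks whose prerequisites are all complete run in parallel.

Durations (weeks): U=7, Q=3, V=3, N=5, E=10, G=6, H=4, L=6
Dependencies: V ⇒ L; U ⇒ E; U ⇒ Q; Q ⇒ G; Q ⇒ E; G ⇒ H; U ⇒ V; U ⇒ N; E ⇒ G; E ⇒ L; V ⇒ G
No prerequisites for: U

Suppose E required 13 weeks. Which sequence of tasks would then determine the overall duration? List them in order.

U, Q, E, G, H

As given, the longest chain is U→Q→E→G→H = 7+3+10+6+4 = 30, so the finish is 30 weeks.
E is on the critical path; changing it to 13 makes that path 33 weeks.
That remains the longest chain; total 33 weeks.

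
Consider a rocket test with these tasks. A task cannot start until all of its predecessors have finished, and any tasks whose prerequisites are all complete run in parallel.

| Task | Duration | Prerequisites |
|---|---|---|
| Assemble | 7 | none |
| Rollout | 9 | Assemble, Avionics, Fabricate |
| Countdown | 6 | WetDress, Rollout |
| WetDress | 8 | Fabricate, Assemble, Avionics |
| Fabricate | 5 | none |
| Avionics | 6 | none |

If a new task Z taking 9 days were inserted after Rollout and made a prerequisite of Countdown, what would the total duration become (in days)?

31

Originally the job takes 22 days.
With Z inserted, Countdown now waits for max(WetDress, Rollout, Z).
New critical path: Assemble→Rollout→Z→Countdown = 7+9+9+6 = 31 ⇒ 31 days.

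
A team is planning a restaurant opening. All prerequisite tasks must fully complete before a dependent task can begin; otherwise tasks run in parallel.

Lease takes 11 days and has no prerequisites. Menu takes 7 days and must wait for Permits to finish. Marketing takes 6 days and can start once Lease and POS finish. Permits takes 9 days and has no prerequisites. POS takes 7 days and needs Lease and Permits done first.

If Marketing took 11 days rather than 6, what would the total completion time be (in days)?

29

As given, the longest chain is Lease→POS→Marketing = 11+7+6 = 24, so the finish is 24 days.
Marketing lies on that path, so at 11 days the path becomes 29 days.
The critical path is still Lease→POS→Marketing; finish is now 29 days.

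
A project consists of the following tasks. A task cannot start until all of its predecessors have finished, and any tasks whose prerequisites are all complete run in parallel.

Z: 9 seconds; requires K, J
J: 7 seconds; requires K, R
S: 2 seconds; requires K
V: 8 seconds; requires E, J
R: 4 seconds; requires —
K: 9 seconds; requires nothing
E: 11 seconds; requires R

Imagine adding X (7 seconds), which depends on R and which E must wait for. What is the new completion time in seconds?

Originally the job takes 25 seconds.
With X inserted, E now waits for max(R, X).
New critical path: R→X→E→V = 4+7+11+8 = 30 ⇒ 30 seconds.

30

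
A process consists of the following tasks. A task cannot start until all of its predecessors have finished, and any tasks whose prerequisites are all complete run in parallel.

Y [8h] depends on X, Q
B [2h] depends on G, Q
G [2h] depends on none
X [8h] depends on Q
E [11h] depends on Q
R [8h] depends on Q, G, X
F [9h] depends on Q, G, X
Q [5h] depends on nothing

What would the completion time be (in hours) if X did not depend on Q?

17

Before: longest chain Q→X→F = 5+8+9 = 22, finish 22.
Without Q→X, X's earliest start moves from 5 to 0.
After: X→F = 8+9 = 17 → 17 hours.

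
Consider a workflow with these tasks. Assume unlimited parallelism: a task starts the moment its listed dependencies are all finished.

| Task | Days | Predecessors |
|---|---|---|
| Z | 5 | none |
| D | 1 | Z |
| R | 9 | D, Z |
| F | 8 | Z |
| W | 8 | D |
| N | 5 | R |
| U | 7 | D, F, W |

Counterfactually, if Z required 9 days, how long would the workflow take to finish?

Baseline: Z→D→W→U = 5+1+8+7 = 21 → 21 days.
Since Z is critical, the +4 change carries straight to that chain (now 25 days).
The critical path is still Z→D→W→U; finish is now 25 days.

25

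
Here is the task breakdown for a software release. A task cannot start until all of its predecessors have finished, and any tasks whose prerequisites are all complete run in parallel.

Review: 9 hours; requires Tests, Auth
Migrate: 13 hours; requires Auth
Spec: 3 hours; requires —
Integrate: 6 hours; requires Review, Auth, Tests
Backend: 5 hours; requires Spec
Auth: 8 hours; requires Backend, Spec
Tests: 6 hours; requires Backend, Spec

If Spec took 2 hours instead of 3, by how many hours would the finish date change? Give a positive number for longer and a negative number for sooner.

-1

As given, the longest chain is Spec→Backend→Auth→Review→Integrate = 3+5+8+9+6 = 31, so the finish is 31 hours.
Spec lies on that path, so at 2 hours the path becomes 30 hours.
The critical path is still Spec→Backend→Auth→Review→Integrate; finish is now 30 hours.
Change in finish: 30 − 31 = -1 hours.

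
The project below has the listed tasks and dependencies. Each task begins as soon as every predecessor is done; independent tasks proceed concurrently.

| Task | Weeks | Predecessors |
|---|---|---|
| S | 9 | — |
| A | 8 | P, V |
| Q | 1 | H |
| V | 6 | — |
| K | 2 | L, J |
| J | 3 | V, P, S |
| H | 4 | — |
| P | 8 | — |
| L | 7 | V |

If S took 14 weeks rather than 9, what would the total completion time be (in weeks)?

19

The binding path is P→A = 8+8 = 16; finish at 16 weeks.
The longest path through S is only 14 weeks, so S has float 2.
The binding chain switches to S→J→K = 14+3+2 = 19; finish 19 weeks.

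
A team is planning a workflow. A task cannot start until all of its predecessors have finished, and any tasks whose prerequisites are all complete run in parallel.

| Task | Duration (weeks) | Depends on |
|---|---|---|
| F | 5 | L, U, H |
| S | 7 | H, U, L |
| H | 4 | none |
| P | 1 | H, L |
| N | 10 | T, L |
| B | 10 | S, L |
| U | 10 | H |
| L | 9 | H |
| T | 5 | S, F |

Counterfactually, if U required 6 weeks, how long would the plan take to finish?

35

The binding path is H→U→S→T→N = 4+10+7+5+10 = 36; finish at 36 weeks.
Since U is critical, the -4 change carries straight to that chain (now 32 weeks).
New critical path: H→L→S→T→N = 4+9+7+5+10 = 35 ⇒ 35 weeks.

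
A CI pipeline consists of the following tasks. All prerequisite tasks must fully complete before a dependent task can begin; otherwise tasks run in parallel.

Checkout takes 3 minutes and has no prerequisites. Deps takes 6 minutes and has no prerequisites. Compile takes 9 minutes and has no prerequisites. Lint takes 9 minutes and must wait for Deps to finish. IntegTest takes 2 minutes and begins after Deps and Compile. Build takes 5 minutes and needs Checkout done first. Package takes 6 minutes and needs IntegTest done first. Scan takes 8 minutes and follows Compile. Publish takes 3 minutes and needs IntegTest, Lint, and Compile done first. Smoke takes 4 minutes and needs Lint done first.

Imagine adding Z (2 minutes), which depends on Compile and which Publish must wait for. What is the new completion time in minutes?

19

Originally the schedule takes 19 minutes.
With Z inserted, Publish now waits for max(IntegTest, Lint, Compile, Z).
New critical path: Deps→Lint→Smoke = 6+9+4 = 19 ⇒ 19 minutes.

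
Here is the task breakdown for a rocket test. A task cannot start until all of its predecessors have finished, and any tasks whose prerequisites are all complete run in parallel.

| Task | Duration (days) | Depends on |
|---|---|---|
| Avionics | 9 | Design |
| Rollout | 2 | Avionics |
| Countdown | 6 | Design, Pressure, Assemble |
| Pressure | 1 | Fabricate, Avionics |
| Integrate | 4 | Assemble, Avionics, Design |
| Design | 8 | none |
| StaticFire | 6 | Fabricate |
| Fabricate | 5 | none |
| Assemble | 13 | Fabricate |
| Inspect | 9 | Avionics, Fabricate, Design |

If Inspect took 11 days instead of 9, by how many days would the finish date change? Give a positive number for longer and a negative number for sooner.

As given, the longest chain is Design→Avionics→Inspect = 8+9+9 = 26, so the finish is 26 days.
Inspect is on the critical path; changing it to 11 makes that path 28 days.
The critical path is still Design→Avionics→Inspect; finish is now 28 days.
Change in finish: 28 − 26 = +2 days.

2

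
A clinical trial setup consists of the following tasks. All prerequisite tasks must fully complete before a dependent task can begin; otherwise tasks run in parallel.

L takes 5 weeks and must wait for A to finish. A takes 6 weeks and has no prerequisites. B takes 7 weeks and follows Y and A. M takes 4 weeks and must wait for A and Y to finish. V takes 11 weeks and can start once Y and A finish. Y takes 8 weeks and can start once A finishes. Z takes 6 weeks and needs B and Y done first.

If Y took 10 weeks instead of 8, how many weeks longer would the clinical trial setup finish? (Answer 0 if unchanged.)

Critical path before the change: A→Y→B→Z = 6+8+7+6 = 27 giving 27 weeks.
Y is on the critical path; changing it to 10 makes that path 29 weeks.
No other chain overtakes it, so the finish is 29 weeks.
Change in finish: 29 − 27 = +2 weeks.

2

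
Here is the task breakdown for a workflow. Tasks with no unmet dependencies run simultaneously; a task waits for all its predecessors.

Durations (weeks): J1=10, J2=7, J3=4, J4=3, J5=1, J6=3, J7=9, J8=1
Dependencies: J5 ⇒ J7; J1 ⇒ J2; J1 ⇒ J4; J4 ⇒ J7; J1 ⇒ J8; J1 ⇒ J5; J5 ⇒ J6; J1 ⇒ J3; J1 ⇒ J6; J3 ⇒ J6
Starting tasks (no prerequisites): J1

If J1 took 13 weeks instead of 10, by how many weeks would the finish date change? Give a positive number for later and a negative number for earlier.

Baseline: J1→J4→J7 = 10+3+9 = 22 → 22 weeks.
Since J1 is critical, the +3 change carries straight to that chain (now 25 weeks).
That remains the longest chain; total 25 weeks.
Change in finish: 25 − 22 = +3 weeks.

3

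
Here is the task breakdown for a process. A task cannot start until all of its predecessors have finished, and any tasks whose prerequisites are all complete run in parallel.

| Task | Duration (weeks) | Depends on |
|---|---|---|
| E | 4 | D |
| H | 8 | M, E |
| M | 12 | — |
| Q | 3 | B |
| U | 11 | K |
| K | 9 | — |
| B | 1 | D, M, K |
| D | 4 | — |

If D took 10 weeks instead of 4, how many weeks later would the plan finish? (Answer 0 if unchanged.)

Critical path before the change: M→H = 12+8 = 20 giving 20 weeks.
The longest path through D is only 16 weeks, so D has float 4.
Now D→E→H = 10+4+8 = 22 is longest, so the finish becomes 22 weeks.
Change in finish: 22 − 20 = +2 weeks.

2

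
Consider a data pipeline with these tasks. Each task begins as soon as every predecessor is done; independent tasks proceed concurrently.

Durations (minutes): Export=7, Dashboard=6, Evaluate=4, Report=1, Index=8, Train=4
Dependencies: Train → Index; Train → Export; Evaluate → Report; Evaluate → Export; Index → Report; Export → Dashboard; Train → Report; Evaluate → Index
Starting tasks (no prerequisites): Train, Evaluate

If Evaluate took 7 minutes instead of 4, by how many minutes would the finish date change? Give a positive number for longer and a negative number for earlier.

3

Critical path before the change: Evaluate→Export→Dashboard = 4+7+6 = 17 giving 17 minutes.
Evaluate is on the critical path; changing it to 7 makes that path 20 minutes.
That remains the longest chain; total 20 minutes.
Change in finish: 20 − 17 = +3 minutes.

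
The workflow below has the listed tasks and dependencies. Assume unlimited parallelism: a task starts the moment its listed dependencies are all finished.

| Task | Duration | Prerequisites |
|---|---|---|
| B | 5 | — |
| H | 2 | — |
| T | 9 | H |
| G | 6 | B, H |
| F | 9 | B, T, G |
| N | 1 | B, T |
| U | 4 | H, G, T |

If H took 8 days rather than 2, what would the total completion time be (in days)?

Actual critical path: H→T→F = 2+9+9 = 20 ⇒ 20 days.
Since H is critical, the +6 change carries straight to that chain (now 26 days).
No other chain overtakes it, so the finish is 26 days.

26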